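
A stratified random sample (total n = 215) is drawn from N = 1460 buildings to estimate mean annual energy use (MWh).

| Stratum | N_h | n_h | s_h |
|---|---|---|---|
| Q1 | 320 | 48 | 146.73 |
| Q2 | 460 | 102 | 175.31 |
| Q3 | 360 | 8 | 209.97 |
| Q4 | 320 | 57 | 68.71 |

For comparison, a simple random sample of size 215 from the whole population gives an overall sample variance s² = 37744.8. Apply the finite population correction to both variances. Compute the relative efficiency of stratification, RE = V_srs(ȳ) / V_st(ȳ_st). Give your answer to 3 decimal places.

V̂(ȳ_st) = Σ W_h² (1 − n_h/N_h) s_h²/n_h, with W_h = N_h/N and N = 1460:
  stratum Q1: (320/1460)²·(1 − 48/320)·146.73²/48 = 18.3151
  stratum Q2: (460/1460)²·(1 − 102/460)·175.31²/102 = 23.2781
  stratum Q3: (360/1460)²·(1 − 8/360)·209.97²/8 = 327.615
  stratum Q4: (320/1460)²·(1 − 57/320)·68.71²/57 = 3.27013
V_st = 372.479
V_srs = (1 − 215/1460)·37744.8/215 = 149.705
Relative efficiency = V_srs / V_st = 149.705/372.479 = 0.4019

RE ≈ 0.402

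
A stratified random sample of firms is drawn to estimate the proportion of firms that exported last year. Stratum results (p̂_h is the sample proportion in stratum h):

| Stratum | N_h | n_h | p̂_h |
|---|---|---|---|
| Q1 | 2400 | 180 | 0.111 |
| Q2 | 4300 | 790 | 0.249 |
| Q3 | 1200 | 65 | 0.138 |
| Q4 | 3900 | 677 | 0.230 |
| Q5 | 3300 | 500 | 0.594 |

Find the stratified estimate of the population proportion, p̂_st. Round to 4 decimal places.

N = 15100; stratum weights W_h = N_h/N.
p̂_st = Σ W_h p̂_h = (2400·0.111 + 4300·0.249 + 1200·0.138 + 3900·0.230 + 3300·0.594)/15100 = 0.28874

p̂_st ≈ 0.2887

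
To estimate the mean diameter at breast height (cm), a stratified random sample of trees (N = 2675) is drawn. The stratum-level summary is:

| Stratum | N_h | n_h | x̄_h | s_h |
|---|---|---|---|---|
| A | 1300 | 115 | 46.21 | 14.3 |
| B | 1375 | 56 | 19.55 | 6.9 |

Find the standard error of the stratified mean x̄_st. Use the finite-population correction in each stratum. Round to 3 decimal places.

SE(x̄_st) ≈ 0.773

V̂(x̄_st) = Σ W_h² (1 − n_h/N_h) s_h²/n_h, with W_h = N_h/N and N = 2675:
  stratum A: (1300/2675)²·(1 − 115/1300)·14.3²/115 = 0.382814
  stratum B: (1375/2675)²·(1 − 56/1375)·6.9²/56 = 0.215482
V̂(x̄_st) = 0.598296
SE(x̄_st) = √0.598296 = 0.773496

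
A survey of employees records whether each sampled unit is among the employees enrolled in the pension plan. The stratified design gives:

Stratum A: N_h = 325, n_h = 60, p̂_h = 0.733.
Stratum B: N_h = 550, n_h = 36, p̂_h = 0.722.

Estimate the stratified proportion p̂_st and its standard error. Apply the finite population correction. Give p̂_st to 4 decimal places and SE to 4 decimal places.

p̂_st ≈ 0.7261, SE ≈ 0.0499

N = 875; stratum weights W_h = N_h/N.
p̂_st = Σ W_h p̂_h = (325·0.733 + 550·0.722)/875 = 0.72609
V̂(p̂_st) = Σ W_h² (1 − n_h/N_h) p̂_h(1−p̂_h)/(n_h−1):
  stratum A: (325/875)²·(1 − 60/325)·0.733·0.267/59 = 0.000373144
  stratum B: (550/875)²·(1 − 36/550)·0.722·0.278/35 = 0.0021175
V̂(p̂_st) = 0.00249065; SE = √V̂ = 0.0499064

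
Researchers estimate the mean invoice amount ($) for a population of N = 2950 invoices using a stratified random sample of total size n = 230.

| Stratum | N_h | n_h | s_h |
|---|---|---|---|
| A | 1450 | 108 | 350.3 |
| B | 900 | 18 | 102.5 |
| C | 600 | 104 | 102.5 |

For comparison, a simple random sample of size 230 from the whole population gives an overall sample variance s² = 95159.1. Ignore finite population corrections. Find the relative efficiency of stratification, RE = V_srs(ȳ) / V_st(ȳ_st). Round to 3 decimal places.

V̂(ȳ_st) = Σ W_h² s_h²/n_h, with W_h = N_h/N and N = 2950:
  stratum A: (1450/2950)²·350.3²/108 = 274.504
  stratum B: (900/2950)²·102.5²/18 = 54.3271
  stratum C: (600/2950)²·102.5²/104 = 4.179
V_st = 333.01
V_srs = s²/n = 95159.1/230 = 413.735
Relative efficiency = V_srs / V_st = 413.735/333.01 = 1.2424

RE ≈ 1.242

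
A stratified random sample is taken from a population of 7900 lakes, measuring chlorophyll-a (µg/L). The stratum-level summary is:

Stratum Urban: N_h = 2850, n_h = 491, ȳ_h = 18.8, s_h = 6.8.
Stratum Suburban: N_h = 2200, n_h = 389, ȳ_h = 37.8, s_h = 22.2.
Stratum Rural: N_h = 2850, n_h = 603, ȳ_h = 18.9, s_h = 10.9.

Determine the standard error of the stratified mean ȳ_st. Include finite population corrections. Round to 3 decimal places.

V̂(ȳ_st) = Σ W_h² (1 − n_h/N_h) s_h²/n_h, with W_h = N_h/N and N = 7900:
  stratum Urban: (2850/7900)²·(1 − 491/2850)·6.8²/491 = 0.0101451
  stratum Suburban: (2200/7900)²·(1 − 389/2200)·22.2²/389 = 0.0808804
  stratum Rural: (2850/7900)²·(1 − 603/2850)·10.9²/603 = 0.0202176
V̂(ȳ_st) = 0.111243
SE(ȳ_st) = √0.111243 = 0.333531

SE(ȳ_st) ≈ 0.334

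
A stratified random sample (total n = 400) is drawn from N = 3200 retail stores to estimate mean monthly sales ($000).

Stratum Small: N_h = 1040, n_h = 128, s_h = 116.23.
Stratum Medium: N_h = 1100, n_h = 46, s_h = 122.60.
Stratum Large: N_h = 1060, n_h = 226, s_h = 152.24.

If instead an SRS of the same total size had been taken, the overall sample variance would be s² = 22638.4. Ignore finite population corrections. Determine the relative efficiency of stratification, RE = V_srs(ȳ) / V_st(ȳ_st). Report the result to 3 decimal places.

RE ≈ 0.928

V̂(ȳ_st) = Σ W_h² s_h²/n_h, with W_h = N_h/N and N = 3200:
  stratum Small: (1040/3200)²·116.23²/128 = 11.1479
  stratum Medium: (1100/3200)²·122.60²/46 = 38.6108
  stratum Large: (1060/3200)²·152.24²/226 = 11.2528
V_st = 61.0115
V_srs = s²/n = 22638.4/400 = 56.596
Relative efficiency = V_srs / V_st = 56.596/61.0115 = 0.9276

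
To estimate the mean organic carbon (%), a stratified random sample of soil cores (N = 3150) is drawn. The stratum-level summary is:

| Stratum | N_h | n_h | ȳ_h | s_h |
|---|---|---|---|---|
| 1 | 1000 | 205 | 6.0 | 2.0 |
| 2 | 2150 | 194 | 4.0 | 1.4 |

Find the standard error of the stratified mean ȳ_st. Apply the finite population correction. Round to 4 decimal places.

SE(ȳ_st) ≈ 0.0765

V̂(ȳ_st) = Σ W_h² (1 − n_h/N_h) s_h²/n_h, with W_h = N_h/N and N = 3150:
  stratum 1: (1000/3150)²·(1 − 205/1000)·2.0²/205 = 0.00156334
  stratum 2: (2150/3150)²·(1 − 194/2150)·1.4²/194 = 0.00428194
V̂(ȳ_st) = 0.00584528
SE(ȳ_st) = √0.00584528 = 0.0764544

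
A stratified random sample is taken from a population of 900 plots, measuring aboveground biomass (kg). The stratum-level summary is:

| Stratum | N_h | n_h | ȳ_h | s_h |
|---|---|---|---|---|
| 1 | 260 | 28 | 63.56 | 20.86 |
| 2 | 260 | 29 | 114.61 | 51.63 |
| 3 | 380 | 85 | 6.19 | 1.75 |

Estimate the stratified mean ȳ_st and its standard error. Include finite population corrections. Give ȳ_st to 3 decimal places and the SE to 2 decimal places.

ȳ_st = Σ W_h ȳ_h = (260·63.56 + 260·114.61 + 380·6.19)/900 = 54.08489
V̂(ȳ_st) = Σ W_h² (1 − n_h/N_h) s_h²/n_h, with W_h = N_h/N and N = 900:
  stratum 1: (260/900)²·(1 − 28/260)·20.86²/28 = 1.1573
  stratum 2: (260/900)²·(1 − 29/260)·51.63²/29 = 6.81564
  stratum 3: (380/900)²·(1 − 85/380)·1.75²/85 = 0.00498629
V̂(ȳ_st) = 7.97793
SE(ȳ_st) = √7.97793 = 2.82452

ȳ_st ≈ 54.085, SE ≈ 2.82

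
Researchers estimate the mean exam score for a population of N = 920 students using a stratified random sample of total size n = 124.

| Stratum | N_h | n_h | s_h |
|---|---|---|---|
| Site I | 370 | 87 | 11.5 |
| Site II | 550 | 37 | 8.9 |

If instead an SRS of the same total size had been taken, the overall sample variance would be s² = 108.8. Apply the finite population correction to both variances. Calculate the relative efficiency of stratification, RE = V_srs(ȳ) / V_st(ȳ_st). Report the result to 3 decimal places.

V̂(ȳ_st) = Σ W_h² (1 − n_h/N_h) s_h²/n_h, with W_h = N_h/N and N = 920:
  stratum Site I: (370/920)²·(1 − 87/370)·11.5²/87 = 0.188057
  stratum Site II: (550/920)²·(1 − 37/550)·8.9²/37 = 0.713646
V_st = 0.901703
V_srs = (1 − 124/920)·108.8/124 = 0.759158
Relative efficiency = V_srs / V_st = 0.759158/0.901703 = 0.8419

RE ≈ 0.842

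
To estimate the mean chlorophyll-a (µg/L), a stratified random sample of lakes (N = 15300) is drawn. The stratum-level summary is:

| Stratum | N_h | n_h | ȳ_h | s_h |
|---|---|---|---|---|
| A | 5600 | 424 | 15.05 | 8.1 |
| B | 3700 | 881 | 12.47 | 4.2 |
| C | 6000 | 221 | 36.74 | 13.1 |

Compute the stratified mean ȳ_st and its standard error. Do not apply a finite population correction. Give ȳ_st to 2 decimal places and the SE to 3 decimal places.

ȳ_st = Σ W_h ȳ_h = (5600·15.05 + 3700·12.47 + 6000·36.74)/15300 = 22.93196
V̂(ȳ_st) = Σ W_h² s_h²/n_h, with W_h = N_h/N and N = 15300:
  stratum A: (5600/15300)²·8.1²/424 = 0.0207299
  stratum B: (3700/15300)²·4.2²/881 = 0.00117096
  stratum C: (6000/15300)²·13.1²/221 = 0.119418
V̂(ȳ_st) = 0.141319
SE(ȳ_st) = √0.141319 = 0.375924

ȳ_st ≈ 22.93, SE ≈ 0.376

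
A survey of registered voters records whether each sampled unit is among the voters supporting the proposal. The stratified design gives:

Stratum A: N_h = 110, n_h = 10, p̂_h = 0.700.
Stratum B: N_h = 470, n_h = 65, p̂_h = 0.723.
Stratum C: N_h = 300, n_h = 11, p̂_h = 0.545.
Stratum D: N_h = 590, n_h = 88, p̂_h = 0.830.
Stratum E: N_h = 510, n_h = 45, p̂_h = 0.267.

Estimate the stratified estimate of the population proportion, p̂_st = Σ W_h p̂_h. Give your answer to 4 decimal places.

N = 1980; stratum weights W_h = N_h/N.
p̂_st = Σ W_h p̂_h = (110·0.700 + 470·0.723 + 300·0.545 + 590·0.830 + 510·0.267)/1980 = 0.60918

p̂_st ≈ 0.6092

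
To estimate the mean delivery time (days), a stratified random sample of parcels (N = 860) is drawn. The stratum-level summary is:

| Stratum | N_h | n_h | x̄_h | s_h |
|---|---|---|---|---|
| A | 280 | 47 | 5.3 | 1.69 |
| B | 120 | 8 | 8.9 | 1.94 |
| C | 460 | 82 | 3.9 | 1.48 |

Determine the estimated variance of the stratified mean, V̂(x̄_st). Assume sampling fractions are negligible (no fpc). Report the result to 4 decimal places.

V̂(x̄_st) = Σ W_h² s_h²/n_h, with W_h = N_h/N and N = 860:
  stratum A: (280/860)²·1.69²/47 = 0.00644161
  stratum B: (120/860)²·1.94²/8 = 0.00915965
  stratum C: (460/860)²·1.48²/82 = 0.00764237
V̂(x̄_st) = 0.0232436

V̂(x̄_st) ≈ 0.0232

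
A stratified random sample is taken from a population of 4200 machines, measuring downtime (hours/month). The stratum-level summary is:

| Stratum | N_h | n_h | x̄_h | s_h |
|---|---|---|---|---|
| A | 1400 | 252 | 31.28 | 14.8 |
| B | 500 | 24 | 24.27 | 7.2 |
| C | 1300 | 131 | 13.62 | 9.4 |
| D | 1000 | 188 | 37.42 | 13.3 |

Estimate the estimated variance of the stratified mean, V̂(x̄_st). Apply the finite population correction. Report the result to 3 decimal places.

V̂(x̄_st) = Σ W_h² (1 − n_h/N_h) s_h²/n_h, with W_h = N_h/N and N = 4200:
  stratum A: (1400/4200)²·(1 − 252/1400)·14.8²/252 = 0.0791944
  stratum B: (500/4200)²·(1 − 24/500)·7.2²/24 = 0.0291429
  stratum C: (1300/4200)²·(1 − 131/1300)·9.4²/131 = 0.058109
  stratum D: (1000/4200)²·(1 − 188/1000)·13.3²/188 = 0.0433115
V̂(x̄_st) = 0.209758

V̂(x̄_st) ≈ 0.210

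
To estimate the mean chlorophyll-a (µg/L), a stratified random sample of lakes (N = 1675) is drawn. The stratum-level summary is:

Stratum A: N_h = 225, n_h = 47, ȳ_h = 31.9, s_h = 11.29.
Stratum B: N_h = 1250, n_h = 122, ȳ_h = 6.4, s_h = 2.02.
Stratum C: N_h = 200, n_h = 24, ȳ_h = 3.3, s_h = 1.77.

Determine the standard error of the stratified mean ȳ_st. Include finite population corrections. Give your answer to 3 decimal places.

V̂(ȳ_st) = Σ W_h² (1 − n_h/N_h) s_h²/n_h, with W_h = N_h/N and N = 1675:
  stratum A: (225/1675)²·(1 − 47/225)·11.29²/47 = 0.0387135
  stratum B: (1250/1675)²·(1 − 122/1250)·2.02²/122 = 0.0168086
  stratum C: (200/1675)²·(1 − 24/200)·1.77²/24 = 0.00163775
V̂(ȳ_st) = 0.0571599
SE(ȳ_st) = √0.0571599 = 0.239081

SE(ȳ_st) ≈ 0.239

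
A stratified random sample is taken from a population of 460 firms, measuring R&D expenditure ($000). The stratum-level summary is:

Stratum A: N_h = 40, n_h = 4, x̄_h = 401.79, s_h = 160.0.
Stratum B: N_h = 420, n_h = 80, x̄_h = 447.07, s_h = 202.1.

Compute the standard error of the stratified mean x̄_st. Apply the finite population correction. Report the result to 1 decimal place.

V̂(x̄_st) = Σ W_h² (1 − n_h/N_h) s_h²/n_h, with W_h = N_h/N and N = 460:
  stratum A: (40/460)²·(1 − 4/40)·160.0²/4 = 43.5539
  stratum B: (420/460)²·(1 − 80/420)·202.1²/80 = 344.552
V̂(x̄_st) = 388.106
SE(x̄_st) = √388.106 = 19.7004

SE(x̄_st) ≈ 19.7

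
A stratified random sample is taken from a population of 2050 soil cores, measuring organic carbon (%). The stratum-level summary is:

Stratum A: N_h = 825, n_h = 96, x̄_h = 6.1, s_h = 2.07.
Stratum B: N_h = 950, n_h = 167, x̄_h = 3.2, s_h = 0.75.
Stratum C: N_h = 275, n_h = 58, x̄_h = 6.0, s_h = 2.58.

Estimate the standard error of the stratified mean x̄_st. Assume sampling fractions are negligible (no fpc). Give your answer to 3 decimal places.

SE(x̄_st) ≈ 0.100

V̂(x̄_st) = Σ W_h² s_h²/n_h, with W_h = N_h/N and N = 2050:
  stratum A: (825/2050)²·2.07²/96 = 0.00722886
  stratum B: (950/2050)²·0.75²/167 = 0.000723345
  stratum C: (275/2050)²·2.58²/58 = 0.00206523
V̂(x̄_st) = 0.0100174
SE(x̄_st) = √0.0100174 = 0.100087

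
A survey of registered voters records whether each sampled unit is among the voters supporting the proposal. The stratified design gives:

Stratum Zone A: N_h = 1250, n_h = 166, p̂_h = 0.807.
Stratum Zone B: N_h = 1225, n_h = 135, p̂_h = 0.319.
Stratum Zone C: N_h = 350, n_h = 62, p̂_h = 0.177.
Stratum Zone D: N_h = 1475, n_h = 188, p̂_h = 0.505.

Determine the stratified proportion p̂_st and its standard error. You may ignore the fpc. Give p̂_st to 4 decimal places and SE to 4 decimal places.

p̂_st ≈ 0.5131, SE ≈ 0.0196

N = 4300; stratum weights W_h = N_h/N.
p̂_st = Σ W_h p̂_h = (1250·0.807 + 1225·0.319 + 350·0.177 + 1475·0.505)/4300 = 0.51310
V̂(p̂_st) = Σ W_h² p̂_h(1−p̂_h)/(n_h−1):
  stratum Zone A: (1250/4300)²·0.807·0.193/165 = 7.97682e-05
  stratum Zone B: (1225/4300)²·0.319·0.681/134 = 0.000131573
  stratum Zone C: (350/4300)²·0.177·0.823/61 = 1.58213e-05
  stratum Zone D: (1475/4300)²·0.505·0.495/187 = 0.00015729
V̂(p̂_st) = 0.000384453; SE = √V̂ = 0.0196075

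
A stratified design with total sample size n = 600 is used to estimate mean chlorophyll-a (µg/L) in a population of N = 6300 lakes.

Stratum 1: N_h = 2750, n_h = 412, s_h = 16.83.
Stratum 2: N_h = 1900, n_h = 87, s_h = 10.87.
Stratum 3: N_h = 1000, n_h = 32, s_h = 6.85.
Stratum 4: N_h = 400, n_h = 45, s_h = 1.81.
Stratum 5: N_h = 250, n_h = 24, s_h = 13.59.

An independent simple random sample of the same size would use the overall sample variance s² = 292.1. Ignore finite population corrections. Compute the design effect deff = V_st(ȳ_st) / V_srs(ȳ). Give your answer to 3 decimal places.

deff ≈ 0.624

V̂(ȳ_st) = Σ W_h² s_h²/n_h, with W_h = N_h/N and N = 6300:
  stratum 1: (2750/6300)²·16.83²/412 = 0.130995
  stratum 2: (1900/6300)²·10.87²/87 = 0.123528
  stratum 3: (1000/6300)²·6.85²/32 = 0.0369445
  stratum 4: (400/6300)²·1.81²/45 = 0.000293483
  stratum 5: (250/6300)²·13.59²/24 = 0.0121179
V_st = 0.303879
V_srs = s²/n = 292.1/600 = 0.486833
deff = V_st / V_srs = 0.303879/0.486833 = 0.6242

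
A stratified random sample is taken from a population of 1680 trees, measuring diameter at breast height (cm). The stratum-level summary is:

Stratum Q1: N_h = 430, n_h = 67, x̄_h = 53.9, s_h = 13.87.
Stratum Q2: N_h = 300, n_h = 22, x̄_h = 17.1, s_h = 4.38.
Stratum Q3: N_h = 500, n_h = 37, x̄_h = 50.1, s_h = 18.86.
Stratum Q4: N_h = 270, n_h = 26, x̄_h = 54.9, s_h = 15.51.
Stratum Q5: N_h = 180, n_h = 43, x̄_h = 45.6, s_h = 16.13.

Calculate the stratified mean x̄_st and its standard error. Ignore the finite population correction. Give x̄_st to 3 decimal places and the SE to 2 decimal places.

x̄_st = Σ W_h x̄_h = (430·53.9 + 300·17.1 + 500·50.1 + 270·54.9 + 180·45.6)/1680 = 45.46905
V̂(x̄_st) = Σ W_h² s_h²/n_h, with W_h = N_h/N and N = 1680:
  stratum Q1: (430/1680)²·13.87²/67 = 0.188103
  stratum Q2: (300/1680)²·4.38²/22 = 0.0278067
  stratum Q3: (500/1680)²·18.86²/37 = 0.851536
  stratum Q4: (270/1680)²·15.51²/26 = 0.238979
  stratum Q5: (180/1680)²·16.13²/43 = 0.0694587
V̂(x̄_st) = 1.37588
SE(x̄_st) = √1.37588 = 1.17298

x̄_st ≈ 45.469, SE ≈ 1.17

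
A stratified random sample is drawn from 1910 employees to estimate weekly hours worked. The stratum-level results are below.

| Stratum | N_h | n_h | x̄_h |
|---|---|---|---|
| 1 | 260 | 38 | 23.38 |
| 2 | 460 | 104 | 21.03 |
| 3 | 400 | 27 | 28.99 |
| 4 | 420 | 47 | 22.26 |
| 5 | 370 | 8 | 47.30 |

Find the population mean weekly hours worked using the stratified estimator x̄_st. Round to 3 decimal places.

x̄_st ≈ 28.376

N = Σ N_h = 1910. Stratum weights W_h = N_h/N.
x̄_st = (260·23.38 + 460·21.03 + 400·28.99 + 420·22.26 + 370·47.30) / 1910 = 28.37634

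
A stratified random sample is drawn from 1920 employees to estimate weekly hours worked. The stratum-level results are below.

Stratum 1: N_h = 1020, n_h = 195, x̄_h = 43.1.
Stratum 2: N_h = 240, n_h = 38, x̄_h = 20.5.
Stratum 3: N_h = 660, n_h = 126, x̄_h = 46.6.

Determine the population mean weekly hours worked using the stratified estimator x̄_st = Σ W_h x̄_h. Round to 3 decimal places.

x̄_st ≈ 41.478

N = Σ N_h = 1920. Stratum weights W_h = N_h/N.
x̄_st = (1020·43.1 + 240·20.5 + 660·46.6) / 1920 = 41.47812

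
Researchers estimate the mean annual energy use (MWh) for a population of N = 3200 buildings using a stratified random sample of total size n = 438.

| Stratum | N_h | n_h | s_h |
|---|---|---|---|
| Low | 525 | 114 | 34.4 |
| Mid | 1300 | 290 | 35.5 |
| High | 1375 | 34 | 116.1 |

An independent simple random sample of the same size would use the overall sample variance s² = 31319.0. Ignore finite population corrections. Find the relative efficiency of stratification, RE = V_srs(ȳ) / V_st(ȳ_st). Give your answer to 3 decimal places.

RE ≈ 0.964

V̂(ȳ_st) = Σ W_h² s_h²/n_h, with W_h = N_h/N and N = 3200:
  stratum Low: (525/3200)²·34.4²/114 = 0.279403
  stratum Mid: (1300/3200)²·35.5²/290 = 0.717209
  stratum High: (1375/3200)²·116.1²/34 = 73.1966
V_st = 74.1932
V_srs = s²/n = 31319.0/438 = 71.5046
Relative efficiency = V_srs / V_st = 71.5046/74.1932 = 0.9638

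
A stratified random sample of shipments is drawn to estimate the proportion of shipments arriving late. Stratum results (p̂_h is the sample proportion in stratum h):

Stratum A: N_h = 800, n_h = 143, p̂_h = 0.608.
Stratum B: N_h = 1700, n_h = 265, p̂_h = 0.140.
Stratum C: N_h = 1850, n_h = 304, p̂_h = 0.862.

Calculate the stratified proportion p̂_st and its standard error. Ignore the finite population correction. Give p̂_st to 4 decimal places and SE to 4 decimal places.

p̂_st ≈ 0.5331, SE ≈ 0.0141

N = 4350; stratum weights W_h = N_h/N.
p̂_st = Σ W_h p̂_h = (800·0.608 + 1700·0.140 + 1850·0.862)/4350 = 0.53313
V̂(p̂_st) = Σ W_h² p̂_h(1−p̂_h)/(n_h−1):
  stratum A: (800/4350)²·0.608·0.392/142 = 5.67679e-05
  stratum B: (1700/4350)²·0.140·0.860/264 = 6.96533e-05
  stratum C: (1850/4350)²·0.862·0.138/303 = 7.10082e-05
V̂(p̂_st) = 0.000197429; SE = √V̂ = 0.014051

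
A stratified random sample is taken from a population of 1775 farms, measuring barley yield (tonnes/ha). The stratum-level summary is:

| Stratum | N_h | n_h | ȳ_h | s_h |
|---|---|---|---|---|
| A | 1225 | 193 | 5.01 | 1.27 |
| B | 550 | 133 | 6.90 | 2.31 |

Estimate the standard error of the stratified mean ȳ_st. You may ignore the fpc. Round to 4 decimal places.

SE(ȳ_st) ≈ 0.0885

V̂(ȳ_st) = Σ W_h² s_h²/n_h, with W_h = N_h/N and N = 1775:
  stratum A: (1225/1775)²·1.27²/193 = 0.00398039
  stratum B: (550/1775)²·2.31²/133 = 0.00385213
V̂(ȳ_st) = 0.00783252
SE(ȳ_st) = √0.00783252 = 0.0885015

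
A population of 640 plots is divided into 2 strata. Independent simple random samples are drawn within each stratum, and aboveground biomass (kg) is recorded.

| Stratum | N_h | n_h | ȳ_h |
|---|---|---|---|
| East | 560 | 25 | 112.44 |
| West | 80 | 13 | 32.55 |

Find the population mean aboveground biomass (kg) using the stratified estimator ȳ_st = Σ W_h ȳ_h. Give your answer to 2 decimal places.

ȳ_st ≈ 102.45

N = Σ N_h = 640. Stratum weights W_h = N_h/N.
ȳ_st = (560·112.44 + 80·32.55) / 640 = 102.4537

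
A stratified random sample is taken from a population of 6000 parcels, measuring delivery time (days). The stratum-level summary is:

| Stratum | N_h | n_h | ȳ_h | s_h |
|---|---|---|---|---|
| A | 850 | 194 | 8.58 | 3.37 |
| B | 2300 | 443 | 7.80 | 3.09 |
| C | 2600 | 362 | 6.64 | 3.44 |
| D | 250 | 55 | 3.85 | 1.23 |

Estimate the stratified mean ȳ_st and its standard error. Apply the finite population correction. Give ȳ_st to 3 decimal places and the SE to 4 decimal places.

ȳ_st ≈ 7.243, SE ≈ 0.0937

ȳ_st = Σ W_h ȳ_h = (850·8.58 + 2300·7.80 + 2600·6.64 + 250·3.85)/6000 = 7.24325
V̂(ȳ_st) = Σ W_h² (1 − n_h/N_h) s_h²/n_h, with W_h = N_h/N and N = 6000:
  stratum A: (850/6000)²·(1 − 194/850)·3.37²/194 = 0.000906731
  stratum B: (2300/6000)²·(1 − 443/2300)·3.09²/443 = 0.00255712
  stratum C: (2600/6000)²·(1 − 362/2600)·3.44²/362 = 0.00528371
  stratum D: (250/6000)²·(1 − 55/250)·1.23²/55 = 3.72494e-05
V̂(ȳ_st) = 0.00878481
SE(ȳ_st) = √0.00878481 = 0.0937273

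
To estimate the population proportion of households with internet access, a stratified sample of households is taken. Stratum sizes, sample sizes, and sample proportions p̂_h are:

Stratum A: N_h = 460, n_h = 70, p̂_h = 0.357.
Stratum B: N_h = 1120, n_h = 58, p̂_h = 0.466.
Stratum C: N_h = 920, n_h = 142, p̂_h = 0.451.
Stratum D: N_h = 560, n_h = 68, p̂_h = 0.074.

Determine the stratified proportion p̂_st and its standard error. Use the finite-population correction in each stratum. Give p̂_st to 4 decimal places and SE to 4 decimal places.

p̂_st ≈ 0.3734, SE ≈ 0.0280

N = 3060; stratum weights W_h = N_h/N.
p̂_st = Σ W_h p̂_h = (460·0.357 + 1120·0.466 + 920·0.451 + 560·0.074)/3060 = 0.37337
V̂(p̂_st) = Σ W_h² (1 − n_h/N_h) p̂_h(1−p̂_h)/(n_h−1):
  stratum A: (460/3060)²·(1 − 70/460)·0.357·0.643/69 = 6.37397e-05
  stratum B: (1120/3060)²·(1 − 58/1120)·0.466·0.534/57 = 0.000554564
  stratum C: (920/3060)²·(1 − 142/920)·0.451·0.549/141 = 0.000134231
  stratum D: (560/3060)²·(1 − 68/560)·0.074·0.926/67 = 3.00939e-05
V̂(p̂_st) = 0.000782629; SE = √V̂ = 0.0279755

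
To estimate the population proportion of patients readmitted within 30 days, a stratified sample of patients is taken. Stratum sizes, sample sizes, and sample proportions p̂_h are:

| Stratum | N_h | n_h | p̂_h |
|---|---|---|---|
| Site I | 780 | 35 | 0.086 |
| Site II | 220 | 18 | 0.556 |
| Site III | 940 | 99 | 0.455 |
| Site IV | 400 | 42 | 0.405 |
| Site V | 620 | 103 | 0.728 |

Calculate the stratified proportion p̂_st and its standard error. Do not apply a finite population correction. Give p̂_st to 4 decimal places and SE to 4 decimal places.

N = 2960; stratum weights W_h = N_h/N.
p̂_st = Σ W_h p̂_h = (780·0.086 + 220·0.556 + 940·0.455 + 400·0.405 + 620·0.728)/2960 = 0.41570
V̂(p̂_st) = Σ W_h² p̂_h(1−p̂_h)/(n_h−1):
  stratum Site I: (780/2960)²·0.086·0.914/34 = 0.000160536
  stratum Site II: (220/2960)²·0.556·0.444/17 = 8.02178e-05
  stratum Site III: (940/2960)²·0.455·0.545/98 = 0.000255184
  stratum Site IV: (400/2960)²·0.405·0.595/41 = 0.000107331
  stratum Site V: (620/2960)²·0.728·0.272/102 = 8.51726e-05
V̂(p̂_st) = 0.000688441; SE = √V̂ = 0.0262382

p̂_st ≈ 0.4157, SE ≈ 0.0262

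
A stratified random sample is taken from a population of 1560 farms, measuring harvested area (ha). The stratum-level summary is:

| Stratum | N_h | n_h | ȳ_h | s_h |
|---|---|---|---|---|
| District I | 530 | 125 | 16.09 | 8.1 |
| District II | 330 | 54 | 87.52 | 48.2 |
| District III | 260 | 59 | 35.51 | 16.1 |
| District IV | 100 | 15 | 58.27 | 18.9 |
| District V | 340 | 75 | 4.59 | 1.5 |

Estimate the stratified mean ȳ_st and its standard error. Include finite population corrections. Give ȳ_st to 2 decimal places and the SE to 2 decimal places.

ȳ_st = Σ W_h ȳ_h = (530·16.09 + 330·87.52 + 260·35.51 + 100·58.27 + 340·4.59)/1560 = 34.63429
V̂(ȳ_st) = Σ W_h² (1 − n_h/N_h) s_h²/n_h, with W_h = N_h/N and N = 1560:
  stratum District I: (530/1560)²·(1 − 125/530)·8.1²/125 = 0.0462958
  stratum District II: (330/1560)²·(1 − 54/330)·48.2²/54 = 1.61018
  stratum District III: (260/1560)²·(1 − 59/260)·16.1²/59 = 0.0943452
  stratum District IV: (100/1560)²·(1 − 15/100)·18.9²/15 = 0.0831768
  stratum District V: (340/1560)²·(1 − 75/340)·1.5²/75 = 0.0011107
V̂(ȳ_st) = 1.83511
SE(ȳ_st) = √1.83511 = 1.35466

ȳ_st ≈ 34.63, SE ≈ 1.35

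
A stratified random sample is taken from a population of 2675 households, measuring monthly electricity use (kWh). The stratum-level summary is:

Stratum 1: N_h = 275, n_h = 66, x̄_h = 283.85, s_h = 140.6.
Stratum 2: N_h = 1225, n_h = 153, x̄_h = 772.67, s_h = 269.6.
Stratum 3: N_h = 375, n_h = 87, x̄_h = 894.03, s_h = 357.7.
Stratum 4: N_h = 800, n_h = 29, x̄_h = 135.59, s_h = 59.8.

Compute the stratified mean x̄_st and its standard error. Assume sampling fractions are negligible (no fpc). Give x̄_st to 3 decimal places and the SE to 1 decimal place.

x̄_st ≈ 548.902, SE ≈ 11.9

x̄_st = Σ W_h x̄_h = (275·283.85 + 1225·772.67 + 375·894.03 + 800·135.59)/2675 = 548.90196
V̂(x̄_st) = Σ W_h² s_h²/n_h, with W_h = N_h/N and N = 2675:
  stratum 1: (275/2675)²·140.6²/66 = 3.16552
  stratum 2: (1225/2675)²·269.6²/153 = 99.6261
  stratum 3: (375/2675)²·357.7²/87 = 28.9024
  stratum 4: (800/2675)²·59.8²/29 = 11.029
V̂(x̄_st) = 142.723
SE(x̄_st) = √142.723 = 11.9467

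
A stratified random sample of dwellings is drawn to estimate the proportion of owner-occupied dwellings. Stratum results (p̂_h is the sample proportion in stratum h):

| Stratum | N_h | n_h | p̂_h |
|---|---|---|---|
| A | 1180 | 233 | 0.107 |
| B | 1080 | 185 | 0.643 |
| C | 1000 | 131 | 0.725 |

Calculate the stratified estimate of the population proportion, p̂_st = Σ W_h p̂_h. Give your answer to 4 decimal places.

N = 3260; stratum weights W_h = N_h/N.
p̂_st = Σ W_h p̂_h = (1180·0.107 + 1080·0.643 + 1000·0.725)/3260 = 0.47414

p̂_st ≈ 0.4741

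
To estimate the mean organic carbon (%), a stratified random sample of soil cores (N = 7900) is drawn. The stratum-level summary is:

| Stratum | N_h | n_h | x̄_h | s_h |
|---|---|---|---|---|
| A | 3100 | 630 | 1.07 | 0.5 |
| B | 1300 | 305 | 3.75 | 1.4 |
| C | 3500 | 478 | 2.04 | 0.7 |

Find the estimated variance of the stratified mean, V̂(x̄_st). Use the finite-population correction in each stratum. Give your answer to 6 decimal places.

V̂(x̄_st) = Σ W_h² (1 − n_h/N_h) s_h²/n_h, with W_h = N_h/N and N = 7900:
  stratum A: (3100/7900)²·(1 − 630/3100)·0.5²/630 = 4.8686e-05
  stratum B: (1300/7900)²·(1 − 305/1300)·1.4²/305 = 0.000133189
  stratum C: (3500/7900)²·(1 − 478/3500)·0.7²/478 = 0.000173731
V̂(x̄_st) = 0.000355606

V̂(x̄_st) ≈ 0.000356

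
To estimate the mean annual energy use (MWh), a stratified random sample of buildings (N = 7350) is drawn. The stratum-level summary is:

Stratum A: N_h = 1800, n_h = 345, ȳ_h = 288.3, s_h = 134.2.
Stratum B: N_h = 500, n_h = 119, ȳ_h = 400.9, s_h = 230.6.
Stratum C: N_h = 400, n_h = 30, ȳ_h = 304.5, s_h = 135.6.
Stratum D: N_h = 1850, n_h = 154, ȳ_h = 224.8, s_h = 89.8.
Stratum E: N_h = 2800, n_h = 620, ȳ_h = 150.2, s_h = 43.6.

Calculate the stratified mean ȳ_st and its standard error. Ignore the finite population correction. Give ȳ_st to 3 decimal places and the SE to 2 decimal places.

ȳ_st = Σ W_h ȳ_h = (1800·288.3 + 500·400.9 + 400·304.5 + 1850·224.8 + 2800·150.2)/7350 = 228.24898
V̂(ȳ_st) = Σ W_h² s_h²/n_h, with W_h = N_h/N and N = 7350:
  stratum A: (1800/7350)²·134.2²/345 = 3.13081
  stratum B: (500/7350)²·230.6²/119 = 2.06794
  stratum C: (400/7350)²·135.6²/30 = 1.81528
  stratum D: (1850/7350)²·89.8²/154 = 3.31742
  stratum E: (2800/7350)²·43.6²/620 = 0.444962
V̂(ȳ_st) = 10.7764
SE(ȳ_st) = √10.7764 = 3.28274

ȳ_st ≈ 228.249, SE ≈ 3.28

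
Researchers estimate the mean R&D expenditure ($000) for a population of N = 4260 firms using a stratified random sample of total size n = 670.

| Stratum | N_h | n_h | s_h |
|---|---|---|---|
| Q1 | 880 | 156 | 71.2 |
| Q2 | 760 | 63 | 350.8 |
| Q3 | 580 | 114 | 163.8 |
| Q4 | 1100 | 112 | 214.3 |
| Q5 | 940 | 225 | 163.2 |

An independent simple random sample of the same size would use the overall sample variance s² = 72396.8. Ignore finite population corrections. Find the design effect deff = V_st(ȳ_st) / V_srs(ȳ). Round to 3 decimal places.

deff ≈ 0.935

V̂(ȳ_st) = Σ W_h² s_h²/n_h, with W_h = N_h/N and N = 4260:
  stratum Q1: (880/4260)²·71.2²/156 = 1.3867
  stratum Q2: (760/4260)²·350.8²/63 = 62.1708
  stratum Q3: (580/4260)²·163.8²/114 = 4.36274
  stratum Q4: (1100/4260)²·214.3²/112 = 27.3396
  stratum Q5: (940/4260)²·163.2²/225 = 5.76361
V_st = 101.023
V_srs = s²/n = 72396.8/670 = 108.055
deff = V_st / V_srs = 101.023/108.055 = 0.9349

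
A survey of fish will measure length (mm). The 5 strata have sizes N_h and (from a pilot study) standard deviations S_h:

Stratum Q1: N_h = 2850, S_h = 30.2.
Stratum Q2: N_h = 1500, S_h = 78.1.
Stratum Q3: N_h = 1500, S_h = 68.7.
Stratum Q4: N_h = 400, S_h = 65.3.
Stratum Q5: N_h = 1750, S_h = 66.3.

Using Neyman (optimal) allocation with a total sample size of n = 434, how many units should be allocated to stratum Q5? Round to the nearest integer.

Neyman allocation: n_h = n · N_h S_h / Σ N_i S_i, with n = 434.
  stratum Q1: N_h·S_h = 2850·30.2 = 86070.00
  stratum Q2: N_h·S_h = 1500·78.1 = 117150.00
  stratum Q3: N_h·S_h = 1500·68.7 = 103050.00
  stratum Q4: N_h·S_h = 400·65.3 = 26120.00
  stratum Q5: N_h·S_h = 1750·66.3 = 116025.00
Σ N_h S_h = 448415.00
n for stratum Q5 = 434·116025.00/448415.00 = 112.295 → 112

112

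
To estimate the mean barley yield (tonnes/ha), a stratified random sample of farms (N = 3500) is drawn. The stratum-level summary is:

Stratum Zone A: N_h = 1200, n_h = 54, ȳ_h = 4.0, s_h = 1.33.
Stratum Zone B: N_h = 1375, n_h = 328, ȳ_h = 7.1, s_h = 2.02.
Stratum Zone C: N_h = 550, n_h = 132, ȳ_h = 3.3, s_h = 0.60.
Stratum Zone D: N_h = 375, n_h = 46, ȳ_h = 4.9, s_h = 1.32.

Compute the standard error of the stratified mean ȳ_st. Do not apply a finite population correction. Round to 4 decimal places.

SE(ȳ_st) ≈ 0.0792

V̂(ȳ_st) = Σ W_h² s_h²/n_h, with W_h = N_h/N and N = 3500:
  stratum Zone A: (1200/3500)²·1.33²/54 = 0.00385067
  stratum Zone B: (1375/3500)²·2.02²/328 = 0.00191999
  stratum Zone C: (550/3500)²·0.60²/132 = 6.73469e-05
  stratum Zone D: (375/3500)²·1.32²/46 = 0.000434827
V̂(ȳ_st) = 0.00627283
SE(ȳ_st) = √0.00627283 = 0.0792012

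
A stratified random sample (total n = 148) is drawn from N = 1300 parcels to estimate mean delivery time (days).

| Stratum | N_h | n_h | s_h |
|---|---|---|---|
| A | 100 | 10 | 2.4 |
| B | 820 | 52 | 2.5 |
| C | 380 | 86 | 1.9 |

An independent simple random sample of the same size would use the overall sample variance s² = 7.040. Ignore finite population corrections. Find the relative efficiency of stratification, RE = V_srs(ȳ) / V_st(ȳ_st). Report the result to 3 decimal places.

RE ≈ 0.868

V̂(ȳ_st) = Σ W_h² s_h²/n_h, with W_h = N_h/N and N = 1300:
  stratum A: (100/1300)²·2.4²/10 = 0.00340828
  stratum B: (820/1300)²·2.5²/52 = 0.0478209
  stratum C: (380/1300)²·1.9²/86 = 0.00358665
V_st = 0.0548158
V_srs = s²/n = 7.040/148 = 0.0475676
Relative efficiency = V_srs / V_st = 0.0475676/0.0548158 = 0.8678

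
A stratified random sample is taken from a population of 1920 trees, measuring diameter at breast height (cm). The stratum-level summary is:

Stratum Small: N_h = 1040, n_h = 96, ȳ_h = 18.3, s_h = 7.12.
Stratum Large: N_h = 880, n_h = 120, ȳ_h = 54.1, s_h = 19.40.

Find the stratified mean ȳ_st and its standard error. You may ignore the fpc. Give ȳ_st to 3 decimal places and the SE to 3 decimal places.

ȳ_st = Σ W_h ȳ_h = (1040·18.3 + 880·54.1)/1920 = 34.70833
V̂(ȳ_st) = Σ W_h² s_h²/n_h, with W_h = N_h/N and N = 1920:
  stratum Small: (1040/1920)²·7.12²/96 = 0.154936
  stratum Large: (880/1920)²·19.40²/120 = 0.658848
V̂(ȳ_st) = 0.813784
SE(ȳ_st) = √0.813784 = 0.9021

ȳ_st ≈ 34.708, SE ≈ 0.902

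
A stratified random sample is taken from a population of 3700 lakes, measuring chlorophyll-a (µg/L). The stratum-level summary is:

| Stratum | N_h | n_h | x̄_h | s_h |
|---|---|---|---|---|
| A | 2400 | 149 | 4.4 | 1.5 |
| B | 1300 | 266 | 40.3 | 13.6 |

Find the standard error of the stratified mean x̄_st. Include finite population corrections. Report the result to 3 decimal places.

V̂(x̄_st) = Σ W_h² (1 − n_h/N_h) s_h²/n_h, with W_h = N_h/N and N = 3700:
  stratum A: (2400/3700)²·(1 − 149/2400)·1.5²/149 = 0.00595908
  stratum B: (1300/3700)²·(1 − 266/1300)·13.6²/266 = 0.0682742
V̂(x̄_st) = 0.0742333
SE(x̄_st) = √0.0742333 = 0.272458

SE(x̄_st) ≈ 0.272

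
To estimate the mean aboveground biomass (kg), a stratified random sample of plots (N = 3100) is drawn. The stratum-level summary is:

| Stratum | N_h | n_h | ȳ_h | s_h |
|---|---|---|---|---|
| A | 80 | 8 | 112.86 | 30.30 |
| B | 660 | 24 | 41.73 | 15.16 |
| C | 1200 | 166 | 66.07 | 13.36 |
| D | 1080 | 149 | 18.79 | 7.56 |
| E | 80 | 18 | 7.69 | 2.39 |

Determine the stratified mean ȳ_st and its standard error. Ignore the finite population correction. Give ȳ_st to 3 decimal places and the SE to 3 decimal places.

ȳ_st = Σ W_h ȳ_h = (80·112.86 + 660·41.73 + 1200·66.07 + 1080·18.79 + 80·7.69)/3100 = 44.11710
V̂(ȳ_st) = Σ W_h² s_h²/n_h, with W_h = N_h/N and N = 3100:
  stratum A: (80/3100)²·30.30²/8 = 0.0764279
  stratum B: (660/3100)²·15.16²/24 = 0.434062
  stratum C: (1200/3100)²·13.36²/166 = 0.161118
  stratum D: (1080/3100)²·7.56²/149 = 0.0465566
  stratum E: (80/3100)²·2.39²/18 = 0.000211339
V̂(ȳ_st) = 0.718376
SE(ȳ_st) = √0.718376 = 0.84757

ȳ_st ≈ 44.117, SE ≈ 0.848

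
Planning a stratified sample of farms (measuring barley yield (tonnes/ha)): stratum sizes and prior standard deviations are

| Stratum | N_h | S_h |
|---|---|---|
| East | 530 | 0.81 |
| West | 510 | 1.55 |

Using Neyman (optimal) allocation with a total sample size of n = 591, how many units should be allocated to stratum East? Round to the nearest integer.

208

Neyman allocation: n_h = n · N_h S_h / Σ N_i S_i, with n = 591.
  stratum East: N_h·S_h = 530·0.81 = 429.30
  stratum West: N_h·S_h = 510·1.55 = 790.50
Σ N_h S_h = 1219.80
n for stratum East = 591·429.30/1219.80 = 207.998 → 208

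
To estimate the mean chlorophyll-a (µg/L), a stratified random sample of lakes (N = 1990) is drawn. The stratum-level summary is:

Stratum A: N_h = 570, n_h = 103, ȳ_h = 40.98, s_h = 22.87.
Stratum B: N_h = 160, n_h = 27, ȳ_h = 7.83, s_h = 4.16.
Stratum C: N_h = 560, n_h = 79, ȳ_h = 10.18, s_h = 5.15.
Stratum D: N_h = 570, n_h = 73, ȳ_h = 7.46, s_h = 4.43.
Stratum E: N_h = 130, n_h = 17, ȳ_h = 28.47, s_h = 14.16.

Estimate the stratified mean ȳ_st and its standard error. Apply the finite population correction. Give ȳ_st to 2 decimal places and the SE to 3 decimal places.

ȳ_st ≈ 19.23, SE ≈ 0.656

ȳ_st = Σ W_h ȳ_h = (570·40.98 + 160·7.83 + 560·10.18 + 570·7.46 + 130·28.47)/1990 = 19.22889
V̂(ȳ_st) = Σ W_h² (1 − n_h/N_h) s_h²/n_h, with W_h = N_h/N and N = 1990:
  stratum A: (570/1990)²·(1 − 103/570)·22.87²/103 = 0.341335
  stratum B: (160/1990)²·(1 − 27/160)·4.16²/27 = 0.0034442
  stratum C: (560/1990)²·(1 − 79/560)·5.15²/79 = 0.0228357
  stratum D: (570/1990)²·(1 − 73/570)·4.43²/73 = 0.0192313
  stratum E: (130/1990)²·(1 − 17/130)·14.16²/17 = 0.0437515
V̂(ȳ_st) = 0.430598
SE(ȳ_st) = √0.430598 = 0.656199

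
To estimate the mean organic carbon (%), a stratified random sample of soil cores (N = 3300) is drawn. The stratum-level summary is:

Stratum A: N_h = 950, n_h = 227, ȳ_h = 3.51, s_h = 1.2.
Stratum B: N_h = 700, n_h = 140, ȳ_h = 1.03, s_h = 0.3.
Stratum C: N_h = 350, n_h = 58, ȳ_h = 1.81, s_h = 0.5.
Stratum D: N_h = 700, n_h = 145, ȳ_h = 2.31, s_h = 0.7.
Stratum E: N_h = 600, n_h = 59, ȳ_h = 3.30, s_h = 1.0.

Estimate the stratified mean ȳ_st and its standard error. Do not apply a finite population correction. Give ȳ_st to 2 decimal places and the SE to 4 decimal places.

ȳ_st ≈ 2.51, SE ≈ 0.0363

ȳ_st = Σ W_h ȳ_h = (950·3.51 + 700·1.03 + 350·1.81 + 700·2.31 + 600·3.30)/3300 = 2.51091
V̂(ȳ_st) = Σ W_h² s_h²/n_h, with W_h = N_h/N and N = 3300:
  stratum A: (950/3300)²·1.2²/227 = 0.000525722
  stratum B: (700/3300)²·0.3²/140 = 2.89256e-05
  stratum C: (350/3300)²·0.5²/58 = 4.84864e-05
  stratum D: (700/3300)²·0.7²/145 = 0.000152053
  stratum E: (600/3300)²·1.0²/59 = 0.000560303
V̂(ȳ_st) = 0.00131549
SE(ȳ_st) = √0.00131549 = 0.0362697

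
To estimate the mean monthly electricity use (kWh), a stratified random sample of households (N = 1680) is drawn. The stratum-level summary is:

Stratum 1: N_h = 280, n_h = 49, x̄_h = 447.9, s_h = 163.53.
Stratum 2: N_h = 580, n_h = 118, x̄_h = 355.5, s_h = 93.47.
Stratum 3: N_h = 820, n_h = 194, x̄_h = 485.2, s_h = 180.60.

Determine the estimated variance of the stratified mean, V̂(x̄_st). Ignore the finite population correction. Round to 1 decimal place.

V̂(x̄_st) ≈ 64.0

V̂(x̄_st) = Σ W_h² s_h²/n_h, with W_h = N_h/N and N = 1680:
  stratum 1: (280/1680)²·163.53²/49 = 15.1599
  stratum 2: (580/1680)²·93.47²/118 = 8.8247
  stratum 3: (820/1680)²·180.60²/194 = 40.0537
V̂(x̄_st) = 64.0383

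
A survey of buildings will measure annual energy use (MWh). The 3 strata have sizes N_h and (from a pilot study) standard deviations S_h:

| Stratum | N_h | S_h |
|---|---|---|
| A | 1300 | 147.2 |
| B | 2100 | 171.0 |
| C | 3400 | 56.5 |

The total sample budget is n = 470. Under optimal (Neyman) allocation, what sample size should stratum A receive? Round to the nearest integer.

121

Neyman allocation: n_h = n · N_h S_h / Σ N_i S_i, with n = 470.
  stratum A: N_h·S_h = 1300·147.2 = 191360.00
  stratum B: N_h·S_h = 2100·171.0 = 359100.00
  stratum C: N_h·S_h = 3400·56.5 = 192100.00
Σ N_h S_h = 742560.00
n for stratum A = 470·191360.00/742560.00 = 121.120 → 121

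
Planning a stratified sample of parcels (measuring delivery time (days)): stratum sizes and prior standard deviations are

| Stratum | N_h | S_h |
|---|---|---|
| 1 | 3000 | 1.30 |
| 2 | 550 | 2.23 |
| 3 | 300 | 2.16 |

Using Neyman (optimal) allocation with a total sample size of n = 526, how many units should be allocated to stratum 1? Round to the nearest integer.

Neyman allocation: n_h = n · N_h S_h / Σ N_i S_i, with n = 526.
  stratum 1: N_h·S_h = 3000·1.30 = 3900.00
  stratum 2: N_h·S_h = 550·2.23 = 1226.50
  stratum 3: N_h·S_h = 300·2.16 = 648.00
Σ N_h S_h = 5774.50
n for stratum 1 = 526·3900.00/5774.50 = 355.252 → 355

355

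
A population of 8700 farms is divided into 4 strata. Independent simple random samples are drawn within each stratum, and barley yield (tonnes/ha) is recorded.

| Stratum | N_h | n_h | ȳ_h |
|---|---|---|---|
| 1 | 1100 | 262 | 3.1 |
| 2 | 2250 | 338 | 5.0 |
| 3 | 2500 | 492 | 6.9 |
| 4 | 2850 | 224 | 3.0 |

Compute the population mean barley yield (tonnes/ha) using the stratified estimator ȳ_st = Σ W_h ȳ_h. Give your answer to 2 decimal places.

ȳ_st ≈ 4.65

N = Σ N_h = 8700. Stratum weights W_h = N_h/N.
ȳ_st = (1100·3.1 + 2250·5.0 + 2500·6.9 + 2850·3.0) / 8700 = 4.6506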